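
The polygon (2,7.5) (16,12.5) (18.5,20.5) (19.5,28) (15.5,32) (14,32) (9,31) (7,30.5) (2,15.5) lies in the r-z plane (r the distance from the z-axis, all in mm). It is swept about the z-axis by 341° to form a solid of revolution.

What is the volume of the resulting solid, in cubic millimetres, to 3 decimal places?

Profile (r,z), 9 vertices: (2,7.5) (16,12.5) (18.5,20.5) (19.5,28) (15.5,32) (14,32) (9,31) (7,30.5) (2,15.5)
edge 0: (2,7.5)→(16,12.5)  cross = 2·12.5 − 16·7.5 = -95.0000; (r_i+r_j)·cross = 18·-95.0000 = -1710.0000
edge 1: (16,12.5)→(18.5,20.5)  cross = 16·20.5 − 18.5·12.5 = 96.7500; (r_i+r_j)·cross = 34.5·96.7500 = 3337.8750
edge 2: (18.5,20.5)→(19.5,28)  cross = 18.5·28 − 19.5·20.5 = 118.2500; (r_i+r_j)·cross = 38·118.2500 = 4493.5000
edge 3: (19.5,28)→(15.5,32)  cross = 19.5·32 − 15.5·28 = 190.0000; (r_i+r_j)·cross = 35·190.0000 = 6650.0000
edge 4: (15.5,32)→(14,32)  cross = 15.5·32 − 14·32 = 48.0000; (r_i+r_j)·cross = 29.5·48.0000 = 1416.0000
edge 5: (14,32)→(9,31)  cross = 14·31 − 9·32 = 146.0000; (r_i+r_j)·cross = 23·146.0000 = 3358.0000
edge 6: (9,31)→(7,30.5)  cross = 9·30.5 − 7·31 = 57.5000; (r_i+r_j)·cross = 16·57.5000 = 920.0000
edge 7: (7,30.5)→(2,15.5)  cross = 7·15.5 − 2·30.5 = 47.5000; (r_i+r_j)·cross = 9·47.5000 = 427.5000
edge 8: (2,15.5)→(2,7.5)  cross = 2·7.5 − 2·15.5 = -16.0000; (r_i+r_j)·cross = 4·-16.0000 = -64.0000
Σcross = 593.0000 → A = |Σcross|/2 = 296.5000 mm²
Σ(r_i+r_j)·cross = 18828.8750 → first moment M = |Σ|/6 = 3138.1458
R_c = M/A = 3138.1458/296.5000 = 10.5840 mm
θ = 341° = 5.951573 rad
V = θ·R_c·A = 5.951573·10.5840·296.5000 = 18676.903 mm³

Volume = 18676.903 mm³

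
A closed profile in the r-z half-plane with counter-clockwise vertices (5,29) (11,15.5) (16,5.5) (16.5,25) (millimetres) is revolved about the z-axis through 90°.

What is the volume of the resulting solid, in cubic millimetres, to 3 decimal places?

Profile (r,z), 4 vertices: (5,29) (11,15.5) (16,5.5) (16.5,25)
edge 0: (5,29)→(11,15.5)  cross = 5·15.5 − 11·29 = -241.5000; (r_i+r_j)·cross = 16·-241.5000 = -3864.0000
edge 1: (11,15.5)→(16,5.5)  cross = 11·5.5 − 16·15.5 = -187.5000; (r_i+r_j)·cross = 27·-187.5000 = -5062.5000
edge 2: (16,5.5)→(16.5,25)  cross = 16·25 − 16.5·5.5 = 309.2500; (r_i+r_j)·cross = 32.5·309.2500 = 10050.6250
edge 3: (16.5,25)→(5,29)  cross = 16.5·29 − 5·25 = 353.5000; (r_i+r_j)·cross = 21.5·353.5000 = 7600.2500
Σcross = 233.7500 → A = |Σcross|/2 = 116.8750 mm²
Σ(r_i+r_j)·cross = 8724.3750 → first moment M = |Σ|/6 = 1454.0625
R_c = M/A = 1454.0625/116.8750 = 12.4412 mm
θ = 90° = 1.570796 rad
V = θ·R_c·A = 1.570796·12.4412·116.8750 = 2284.036 mm³

Volume = 2284.036 mm³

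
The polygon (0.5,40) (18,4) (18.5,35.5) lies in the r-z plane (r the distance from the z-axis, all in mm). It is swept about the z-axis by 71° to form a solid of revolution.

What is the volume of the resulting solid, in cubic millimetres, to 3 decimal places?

Volume = 4350.000 mm³

Profile (r,z), 3 vertices: (0.5,40) (18,4) (18.5,35.5)
edge 0: (0.5,40)→(18,4)  cross = 0.5·4 − 18·40 = -718.0000; (r_i+r_j)·cross = 18.5·-718.0000 = -13283.0000
edge 1: (18,4)→(18.5,35.5)  cross = 18·35.5 − 18.5·4 = 565.0000; (r_i+r_j)·cross = 36.5·565.0000 = 20622.5000
edge 2: (18.5,35.5)→(0.5,40)  cross = 18.5·40 − 0.5·35.5 = 722.2500; (r_i+r_j)·cross = 19·722.2500 = 13722.7500
Σcross = 569.2500 → A = |Σcross|/2 = 284.6250 mm²
Σ(r_i+r_j)·cross = 21062.2500 → first moment M = |Σ|/6 = 3510.3750
R_c = M/A = 3510.3750/284.6250 = 12.3333 mm
θ = 71° = 1.239184 rad
V = θ·R_c·A = 1.239184·12.3333·284.6250 = 4350.000 mm³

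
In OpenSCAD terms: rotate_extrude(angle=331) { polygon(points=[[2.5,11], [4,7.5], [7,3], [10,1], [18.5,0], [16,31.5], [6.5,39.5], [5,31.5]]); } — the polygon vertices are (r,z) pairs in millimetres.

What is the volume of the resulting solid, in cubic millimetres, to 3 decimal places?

Profile (r,z), 8 vertices: (2.5,11) (4,7.5) (7,3) (10,1) (18.5,0) (16,31.5) (6.5,39.5) (5,31.5)
edge 0: (2.5,11)→(4,7.5)  cross = 2.5·7.5 − 4·11 = -25.2500; (r_i+r_j)·cross = 6.5·-25.2500 = -164.1250
edge 1: (4,7.5)→(7,3)  cross = 4·3 − 7·7.5 = -40.5000; (r_i+r_j)·cross = 11·-40.5000 = -445.5000
edge 2: (7,3)→(10,1)  cross = 7·1 − 10·3 = -23.0000; (r_i+r_j)·cross = 17·-23.0000 = -391.0000
edge 3: (10,1)→(18.5,0)  cross = 10·0 − 18.5·1 = -18.5000; (r_i+r_j)·cross = 28.5·-18.5000 = -527.2500
edge 4: (18.5,0)→(16,31.5)  cross = 18.5·31.5 − 16·0 = 582.7500; (r_i+r_j)·cross = 34.5·582.7500 = 20104.8750
edge 5: (16,31.5)→(6.5,39.5)  cross = 16·39.5 − 6.5·31.5 = 427.2500; (r_i+r_j)·cross = 22.5·427.2500 = 9613.1250
edge 6: (6.5,39.5)→(5,31.5)  cross = 6.5·31.5 − 5·39.5 = 7.2500; (r_i+r_j)·cross = 11.5·7.2500 = 83.3750
edge 7: (5,31.5)→(2.5,11)  cross = 5·11 − 2.5·31.5 = -23.7500; (r_i+r_j)·cross = 7.5·-23.7500 = -178.1250
Σcross = 886.2500 → A = |Σcross|/2 = 443.1250 mm²
Σ(r_i+r_j)·cross = 28095.3750 → first moment M = |Σ|/6 = 4682.5625
R_c = M/A = 4682.5625/443.1250 = 10.5671 mm
θ = 331° = 5.777040 rad
V = θ·R_c·A = 5.777040·10.5671·443.1250 = 27051.350 mm³

Volume = 27051.350 mm³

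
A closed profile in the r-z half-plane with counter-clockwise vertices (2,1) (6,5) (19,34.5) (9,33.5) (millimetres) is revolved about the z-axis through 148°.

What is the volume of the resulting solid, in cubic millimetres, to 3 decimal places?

Volume = 4874.286 mm³

Profile (r,z), 4 vertices: (2,1) (6,5) (19,34.5) (9,33.5)
edge 0: (2,1)→(6,5)  cross = 2·5 − 6·1 = 4.0000; (r_i+r_j)·cross = 8·4.0000 = 32.0000
edge 1: (6,5)→(19,34.5)  cross = 6·34.5 − 19·5 = 112.0000; (r_i+r_j)·cross = 25·112.0000 = 2800.0000
edge 2: (19,34.5)→(9,33.5)  cross = 19·33.5 − 9·34.5 = 326.0000; (r_i+r_j)·cross = 28·326.0000 = 9128.0000
edge 3: (9,33.5)→(2,1)  cross = 9·1 − 2·33.5 = -58.0000; (r_i+r_j)·cross = 11·-58.0000 = -638.0000
Σcross = 384.0000 → A = |Σcross|/2 = 192.0000 mm²
Σ(r_i+r_j)·cross = 11322.0000 → first moment M = |Σ|/6 = 1887.0000
R_c = M/A = 1887.0000/192.0000 = 9.8281 mm
θ = 148° = 2.583087 rad
V = θ·R_c·A = 2.583087·9.8281·192.0000 = 4874.286 mm³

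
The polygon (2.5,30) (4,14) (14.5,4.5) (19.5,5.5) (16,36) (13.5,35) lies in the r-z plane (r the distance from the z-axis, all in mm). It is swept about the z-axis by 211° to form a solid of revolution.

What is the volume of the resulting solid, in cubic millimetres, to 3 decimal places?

Volume = 15229.577 mm³

Profile (r,z), 6 vertices: (2.5,30) (4,14) (14.5,4.5) (19.5,5.5) (16,36) (13.5,35)
edge 0: (2.5,30)→(4,14)  cross = 2.5·14 − 4·30 = -85.0000; (r_i+r_j)·cross = 6.5·-85.0000 = -552.5000
edge 1: (4,14)→(14.5,4.5)  cross = 4·4.5 − 14.5·14 = -185.0000; (r_i+r_j)·cross = 18.5·-185.0000 = -3422.5000
edge 2: (14.5,4.5)→(19.5,5.5)  cross = 14.5·5.5 − 19.5·4.5 = -8.0000; (r_i+r_j)·cross = 34·-8.0000 = -272.0000
edge 3: (19.5,5.5)→(16,36)  cross = 19.5·36 − 16·5.5 = 614.0000; (r_i+r_j)·cross = 35.5·614.0000 = 21797.0000
edge 4: (16,36)→(13.5,35)  cross = 16·35 − 13.5·36 = 74.0000; (r_i+r_j)·cross = 29.5·74.0000 = 2183.0000
edge 5: (13.5,35)→(2.5,30)  cross = 13.5·30 − 2.5·35 = 317.5000; (r_i+r_j)·cross = 16·317.5000 = 5080.0000
Σcross = 727.5000 → A = |Σcross|/2 = 363.7500 mm²
Σ(r_i+r_j)·cross = 24813.0000 → first moment M = |Σ|/6 = 4135.5000
R_c = M/A = 4135.5000/363.7500 = 11.3691 mm
θ = 211° = 3.682645 rad
V = θ·R_c·A = 3.682645·11.3691·363.7500 = 15229.577 mm³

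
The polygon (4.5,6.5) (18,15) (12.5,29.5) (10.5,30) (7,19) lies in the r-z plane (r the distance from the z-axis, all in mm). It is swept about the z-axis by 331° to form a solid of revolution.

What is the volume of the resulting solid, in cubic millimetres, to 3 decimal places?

Volume = 9840.225 mm³

Profile (r,z), 5 vertices: (4.5,6.5) (18,15) (12.5,29.5) (10.5,30) (7,19)
edge 0: (4.5,6.5)→(18,15)  cross = 4.5·15 − 18·6.5 = -49.5000; (r_i+r_j)·cross = 22.5·-49.5000 = -1113.7500
edge 1: (18,15)→(12.5,29.5)  cross = 18·29.5 − 12.5·15 = 343.5000; (r_i+r_j)·cross = 30.5·343.5000 = 10476.7500
edge 2: (12.5,29.5)→(10.5,30)  cross = 12.5·30 − 10.5·29.5 = 65.2500; (r_i+r_j)·cross = 23·65.2500 = 1500.7500
edge 3: (10.5,30)→(7,19)  cross = 10.5·19 − 7·30 = -10.5000; (r_i+r_j)·cross = 17.5·-10.5000 = -183.7500
edge 4: (7,19)→(4.5,6.5)  cross = 7·6.5 − 4.5·19 = -40.0000; (r_i+r_j)·cross = 11.5·-40.0000 = -460.0000
Σcross = 308.7500 → A = |Σcross|/2 = 154.3750 mm²
Σ(r_i+r_j)·cross = 10220.0000 → first moment M = |Σ|/6 = 1703.3333
R_c = M/A = 1703.3333/154.3750 = 11.0337 mm
θ = 331° = 5.777040 rad
V = θ·R_c·A = 5.777040·11.0337·154.3750 = 9840.225 mm³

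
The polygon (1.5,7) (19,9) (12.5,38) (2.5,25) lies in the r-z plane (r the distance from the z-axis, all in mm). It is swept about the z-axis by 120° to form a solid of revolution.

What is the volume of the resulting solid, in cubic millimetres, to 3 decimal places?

Volume = 6957.581 mm³

Profile (r,z), 4 vertices: (1.5,7) (19,9) (12.5,38) (2.5,25)
edge 0: (1.5,7)→(19,9)  cross = 1.5·9 − 19·7 = -119.5000; (r_i+r_j)·cross = 20.5·-119.5000 = -2449.7500
edge 1: (19,9)→(12.5,38)  cross = 19·38 − 12.5·9 = 609.5000; (r_i+r_j)·cross = 31.5·609.5000 = 19199.2500
edge 2: (12.5,38)→(2.5,25)  cross = 12.5·25 − 2.5·38 = 217.5000; (r_i+r_j)·cross = 15·217.5000 = 3262.5000
edge 3: (2.5,25)→(1.5,7)  cross = 2.5·7 − 1.5·25 = -20.0000; (r_i+r_j)·cross = 4·-20.0000 = -80.0000
Σcross = 687.5000 → A = |Σcross|/2 = 343.7500 mm²
Σ(r_i+r_j)·cross = 19932.0000 → first moment M = |Σ|/6 = 3322.0000
R_c = M/A = 3322.0000/343.7500 = 9.6640 mm
θ = 120° = 2.094395 rad
V = θ·R_c·A = 2.094395·9.6640·343.7500 = 6957.581 mm³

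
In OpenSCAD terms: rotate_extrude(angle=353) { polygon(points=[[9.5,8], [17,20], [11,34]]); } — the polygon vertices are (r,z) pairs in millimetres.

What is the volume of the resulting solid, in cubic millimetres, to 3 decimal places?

Volume = 6815.620 mm³

Profile (r,z), 3 vertices: (9.5,8) (17,20) (11,34)
edge 0: (9.5,8)→(17,20)  cross = 9.5·20 − 17·8 = 54.0000; (r_i+r_j)·cross = 26.5·54.0000 = 1431.0000
edge 1: (17,20)→(11,34)  cross = 17·34 − 11·20 = 358.0000; (r_i+r_j)·cross = 28·358.0000 = 10024.0000
edge 2: (11,34)→(9.5,8)  cross = 11·8 − 9.5·34 = -235.0000; (r_i+r_j)·cross = 20.5·-235.0000 = -4817.5000
Σcross = 177.0000 → A = |Σcross|/2 = 88.5000 mm²
Σ(r_i+r_j)·cross = 6637.5000 → first moment M = |Σ|/6 = 1106.2500
R_c = M/A = 1106.2500/88.5000 = 12.5000 mm
θ = 353° = 6.161012 rad
V = θ·R_c·A = 6.161012·12.5000·88.5000 = 6815.620 mm³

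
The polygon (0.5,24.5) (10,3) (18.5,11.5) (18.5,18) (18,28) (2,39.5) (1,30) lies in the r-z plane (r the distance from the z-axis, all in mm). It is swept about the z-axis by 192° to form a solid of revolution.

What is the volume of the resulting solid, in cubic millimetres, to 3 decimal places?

Volume = 13317.560 mm³

Profile (r,z), 7 vertices: (0.5,24.5) (10,3) (18.5,11.5) (18.5,18) (18,28) (2,39.5) (1,30)
edge 0: (0.5,24.5)→(10,3)  cross = 0.5·3 − 10·24.5 = -243.5000; (r_i+r_j)·cross = 10.5·-243.5000 = -2556.7500
edge 1: (10,3)→(18.5,11.5)  cross = 10·11.5 − 18.5·3 = 59.5000; (r_i+r_j)·cross = 28.5·59.5000 = 1695.7500
edge 2: (18.5,11.5)→(18.5,18)  cross = 18.5·18 − 18.5·11.5 = 120.2500; (r_i+r_j)·cross = 37·120.2500 = 4449.2500
edge 3: (18.5,18)→(18,28)  cross = 18.5·28 − 18·18 = 194.0000; (r_i+r_j)·cross = 36.5·194.0000 = 7081.0000
edge 4: (18,28)→(2,39.5)  cross = 18·39.5 − 2·28 = 655.0000; (r_i+r_j)·cross = 20·655.0000 = 13100.0000
edge 5: (2,39.5)→(1,30)  cross = 2·30 − 1·39.5 = 20.5000; (r_i+r_j)·cross = 3·20.5000 = 61.5000
edge 6: (1,30)→(0.5,24.5)  cross = 1·24.5 − 0.5·30 = 9.5000; (r_i+r_j)·cross = 1.5·9.5000 = 14.2500
Σcross = 815.2500 → A = |Σcross|/2 = 407.6250 mm²
Σ(r_i+r_j)·cross = 23845.0000 → first moment M = |Σ|/6 = 3974.1667
R_c = M/A = 3974.1667/407.6250 = 9.7496 mm
θ = 192° = 3.351032 rad
V = θ·R_c·A = 3.351032·9.7496·407.6250 = 13317.560 mm³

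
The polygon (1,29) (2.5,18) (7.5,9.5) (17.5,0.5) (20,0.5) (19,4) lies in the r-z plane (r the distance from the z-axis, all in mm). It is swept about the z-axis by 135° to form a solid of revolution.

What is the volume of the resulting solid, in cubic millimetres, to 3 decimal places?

Volume = 3250.321 mm³

Profile (r,z), 6 vertices: (1,29) (2.5,18) (7.5,9.5) (17.5,0.5) (20,0.5) (19,4)
edge 0: (1,29)→(2.5,18)  cross = 1·18 − 2.5·29 = -54.5000; (r_i+r_j)·cross = 3.5·-54.5000 = -190.7500
edge 1: (2.5,18)→(7.5,9.5)  cross = 2.5·9.5 − 7.5·18 = -111.2500; (r_i+r_j)·cross = 10·-111.2500 = -1112.5000
edge 2: (7.5,9.5)→(17.5,0.5)  cross = 7.5·0.5 − 17.5·9.5 = -162.5000; (r_i+r_j)·cross = 25·-162.5000 = -4062.5000
edge 3: (17.5,0.5)→(20,0.5)  cross = 17.5·0.5 − 20·0.5 = -1.2500; (r_i+r_j)·cross = 37.5·-1.2500 = -46.8750
edge 4: (20,0.5)→(19,4)  cross = 20·4 − 19·0.5 = 70.5000; (r_i+r_j)·cross = 39·70.5000 = 2749.5000
edge 5: (19,4)→(1,29)  cross = 19·29 − 1·4 = 547.0000; (r_i+r_j)·cross = 20·547.0000 = 10940.0000
Σcross = 288.0000 → A = |Σcross|/2 = 144.0000 mm²
Σ(r_i+r_j)·cross = 8276.8750 → first moment M = |Σ|/6 = 1379.4792
R_c = M/A = 1379.4792/144.0000 = 9.5797 mm
θ = 135° = 2.356194 rad
V = θ·R_c·A = 2.356194·9.5797·144.0000 = 3250.321 mm³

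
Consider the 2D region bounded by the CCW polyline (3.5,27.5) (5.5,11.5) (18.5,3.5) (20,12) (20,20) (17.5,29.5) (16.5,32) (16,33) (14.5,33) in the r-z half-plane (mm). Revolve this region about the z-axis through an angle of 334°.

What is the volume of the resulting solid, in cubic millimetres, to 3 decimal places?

Profile (r,z), 9 vertices: (3.5,27.5) (5.5,11.5) (18.5,3.5) (20,12) (20,20) (17.5,29.5) (16.5,32) (16,33) (14.5,33)
edge 0: (3.5,27.5)→(5.5,11.5)  cross = 3.5·11.5 − 5.5·27.5 = -111.0000; (r_i+r_j)·cross = 9·-111.0000 = -999.0000
edge 1: (5.5,11.5)→(18.5,3.5)  cross = 5.5·3.5 − 18.5·11.5 = -193.5000; (r_i+r_j)·cross = 24·-193.5000 = -4644.0000
edge 2: (18.5,3.5)→(20,12)  cross = 18.5·12 − 20·3.5 = 152.0000; (r_i+r_j)·cross = 38.5·152.0000 = 5852.0000
edge 3: (20,12)→(20,20)  cross = 20·20 − 20·12 = 160.0000; (r_i+r_j)·cross = 40·160.0000 = 6400.0000
edge 4: (20,20)→(17.5,29.5)  cross = 20·29.5 − 17.5·20 = 240.0000; (r_i+r_j)·cross = 37.5·240.0000 = 9000.0000
edge 5: (17.5,29.5)→(16.5,32)  cross = 17.5·32 − 16.5·29.5 = 73.2500; (r_i+r_j)·cross = 34·73.2500 = 2490.5000
edge 6: (16.5,32)→(16,33)  cross = 16.5·33 − 16·32 = 32.5000; (r_i+r_j)·cross = 32.5·32.5000 = 1056.2500
edge 7: (16,33)→(14.5,33)  cross = 16·33 − 14.5·33 = 49.5000; (r_i+r_j)·cross = 30.5·49.5000 = 1509.7500
edge 8: (14.5,33)→(3.5,27.5)  cross = 14.5·27.5 − 3.5·33 = 283.2500; (r_i+r_j)·cross = 18·283.2500 = 5098.5000
Σcross = 686.0000 → A = |Σcross|/2 = 343.0000 mm²
Σ(r_i+r_j)·cross = 25764.0000 → first moment M = |Σ|/6 = 4294.0000
R_c = M/A = 4294.0000/343.0000 = 12.5190 mm
θ = 334° = 5.829400 rad
V = θ·R_c·A = 5.829400·12.5190·343.0000 = 25031.442 mm³

Volume = 25031.442 mm³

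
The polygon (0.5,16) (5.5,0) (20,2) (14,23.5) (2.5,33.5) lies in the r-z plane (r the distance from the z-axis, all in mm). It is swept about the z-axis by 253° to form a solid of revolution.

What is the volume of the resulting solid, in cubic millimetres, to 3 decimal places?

Volume = 15910.718 mm³

Profile (r,z), 5 vertices: (0.5,16) (5.5,0) (20,2) (14,23.5) (2.5,33.5)
edge 0: (0.5,16)→(5.5,0)  cross = 0.5·0 − 5.5·16 = -88.0000; (r_i+r_j)·cross = 6·-88.0000 = -528.0000
edge 1: (5.5,0)→(20,2)  cross = 5.5·2 − 20·0 = 11.0000; (r_i+r_j)·cross = 25.5·11.0000 = 280.5000
edge 2: (20,2)→(14,23.5)  cross = 20·23.5 − 14·2 = 442.0000; (r_i+r_j)·cross = 34·442.0000 = 15028.0000
edge 3: (14,23.5)→(2.5,33.5)  cross = 14·33.5 − 2.5·23.5 = 410.2500; (r_i+r_j)·cross = 16.5·410.2500 = 6769.1250
edge 4: (2.5,33.5)→(0.5,16)  cross = 2.5·16 − 0.5·33.5 = 23.2500; (r_i+r_j)·cross = 3·23.2500 = 69.7500
Σcross = 798.5000 → A = |Σcross|/2 = 399.2500 mm²
Σ(r_i+r_j)·cross = 21619.3750 → first moment M = |Σ|/6 = 3603.2292
R_c = M/A = 3603.2292/399.2500 = 9.0250 mm
θ = 253° = 4.415683 rad
V = θ·R_c·A = 4.415683·9.0250·399.2500 = 15910.718 mm³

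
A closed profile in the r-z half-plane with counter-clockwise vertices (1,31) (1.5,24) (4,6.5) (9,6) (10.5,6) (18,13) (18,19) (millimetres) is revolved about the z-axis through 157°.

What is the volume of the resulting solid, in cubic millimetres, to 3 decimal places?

Profile (r,z), 7 vertices: (1,31) (1.5,24) (4,6.5) (9,6) (10.5,6) (18,13) (18,19)
edge 0: (1,31)→(1.5,24)  cross = 1·24 − 1.5·31 = -22.5000; (r_i+r_j)·cross = 2.5·-22.5000 = -56.2500
edge 1: (1.5,24)→(4,6.5)  cross = 1.5·6.5 − 4·24 = -86.2500; (r_i+r_j)·cross = 5.5·-86.2500 = -474.3750
edge 2: (4,6.5)→(9,6)  cross = 4·6 − 9·6.5 = -34.5000; (r_i+r_j)·cross = 13·-34.5000 = -448.5000
edge 3: (9,6)→(10.5,6)  cross = 9·6 − 10.5·6 = -9.0000; (r_i+r_j)·cross = 19.5·-9.0000 = -175.5000
edge 4: (10.5,6)→(18,13)  cross = 10.5·13 − 18·6 = 28.5000; (r_i+r_j)·cross = 28.5·28.5000 = 812.2500
edge 5: (18,13)→(18,19)  cross = 18·19 − 18·13 = 108.0000; (r_i+r_j)·cross = 36·108.0000 = 3888.0000
edge 6: (18,19)→(1,31)  cross = 18·31 − 1·19 = 539.0000; (r_i+r_j)·cross = 19·539.0000 = 10241.0000
Σcross = 523.2500 → A = |Σcross|/2 = 261.6250 mm²
Σ(r_i+r_j)·cross = 13786.6250 → first moment M = |Σ|/6 = 2297.7708
R_c = M/A = 2297.7708/261.6250 = 8.7827 mm
θ = 157° = 2.740167 rad
V = θ·R_c·A = 2.740167·8.7827·261.6250 = 6296.276 mm³

Volume = 6296.276 mm³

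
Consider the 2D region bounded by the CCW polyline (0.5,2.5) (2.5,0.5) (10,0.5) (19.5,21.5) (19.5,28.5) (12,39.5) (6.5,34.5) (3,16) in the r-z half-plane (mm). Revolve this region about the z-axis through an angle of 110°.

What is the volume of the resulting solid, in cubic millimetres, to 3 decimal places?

Volume = 8868.323 mm³

Profile (r,z), 8 vertices: (0.5,2.5) (2.5,0.5) (10,0.5) (19.5,21.5) (19.5,28.5) (12,39.5) (6.5,34.5) (3,16)
edge 0: (0.5,2.5)→(2.5,0.5)  cross = 0.5·0.5 − 2.5·2.5 = -6.0000; (r_i+r_j)·cross = 3·-6.0000 = -18.0000
edge 1: (2.5,0.5)→(10,0.5)  cross = 2.5·0.5 − 10·0.5 = -3.7500; (r_i+r_j)·cross = 12.5·-3.7500 = -46.8750
edge 2: (10,0.5)→(19.5,21.5)  cross = 10·21.5 − 19.5·0.5 = 205.2500; (r_i+r_j)·cross = 29.5·205.2500 = 6054.8750
edge 3: (19.5,21.5)→(19.5,28.5)  cross = 19.5·28.5 − 19.5·21.5 = 136.5000; (r_i+r_j)·cross = 39·136.5000 = 5323.5000
edge 4: (19.5,28.5)→(12,39.5)  cross = 19.5·39.5 − 12·28.5 = 428.2500; (r_i+r_j)·cross = 31.5·428.2500 = 13489.8750
edge 5: (12,39.5)→(6.5,34.5)  cross = 12·34.5 − 6.5·39.5 = 157.2500; (r_i+r_j)·cross = 18.5·157.2500 = 2909.1250
edge 6: (6.5,34.5)→(3,16)  cross = 6.5·16 − 3·34.5 = 0.5000; (r_i+r_j)·cross = 9.5·0.5000 = 4.7500
edge 7: (3,16)→(0.5,2.5)  cross = 3·2.5 − 0.5·16 = -0.5000; (r_i+r_j)·cross = 3.5·-0.5000 = -1.7500
Σcross = 917.5000 → A = |Σcross|/2 = 458.7500 mm²
Σ(r_i+r_j)·cross = 27715.5000 → first moment M = |Σ|/6 = 4619.2500
R_c = M/A = 4619.2500/458.7500 = 10.0692 mm
θ = 110° = 1.919862 rad
V = θ·R_c·A = 1.919862·10.0692·458.7500 = 8868.323 mm³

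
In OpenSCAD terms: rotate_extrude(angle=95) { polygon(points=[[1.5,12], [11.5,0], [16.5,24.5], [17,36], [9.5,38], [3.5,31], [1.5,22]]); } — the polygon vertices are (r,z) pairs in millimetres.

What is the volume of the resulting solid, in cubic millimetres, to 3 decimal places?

Profile (r,z), 7 vertices: (1.5,12) (11.5,0) (16.5,24.5) (17,36) (9.5,38) (3.5,31) (1.5,22)
edge 0: (1.5,12)→(11.5,0)  cross = 1.5·0 − 11.5·12 = -138.0000; (r_i+r_j)·cross = 13·-138.0000 = -1794.0000
edge 1: (11.5,0)→(16.5,24.5)  cross = 11.5·24.5 − 16.5·0 = 281.7500; (r_i+r_j)·cross = 28·281.7500 = 7889.0000
edge 2: (16.5,24.5)→(17,36)  cross = 16.5·36 − 17·24.5 = 177.5000; (r_i+r_j)·cross = 33.5·177.5000 = 5946.2500
edge 3: (17,36)→(9.5,38)  cross = 17·38 − 9.5·36 = 304.0000; (r_i+r_j)·cross = 26.5·304.0000 = 8056.0000
edge 4: (9.5,38)→(3.5,31)  cross = 9.5·31 − 3.5·38 = 161.5000; (r_i+r_j)·cross = 13·161.5000 = 2099.5000
edge 5: (3.5,31)→(1.5,22)  cross = 3.5·22 − 1.5·31 = 30.5000; (r_i+r_j)·cross = 5·30.5000 = 152.5000
edge 6: (1.5,22)→(1.5,12)  cross = 1.5·12 − 1.5·22 = -15.0000; (r_i+r_j)·cross = 3·-15.0000 = -45.0000
Σcross = 802.2500 → A = |Σcross|/2 = 401.1250 mm²
Σ(r_i+r_j)·cross = 22304.2500 → first moment M = |Σ|/6 = 3717.3750
R_c = M/A = 3717.3750/401.1250 = 9.2674 mm
θ = 95° = 1.658063 rad
V = θ·R_c·A = 1.658063·9.2674·401.1250 = 6163.641 mm³

Volume = 6163.641 mm³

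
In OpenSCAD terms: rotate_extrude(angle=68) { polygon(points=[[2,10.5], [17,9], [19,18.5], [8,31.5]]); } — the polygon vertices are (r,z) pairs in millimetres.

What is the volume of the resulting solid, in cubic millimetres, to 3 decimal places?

Volume = 2866.180 mm³

Profile (r,z), 4 vertices: (2,10.5) (17,9) (19,18.5) (8,31.5)
edge 0: (2,10.5)→(17,9)  cross = 2·9 − 17·10.5 = -160.5000; (r_i+r_j)·cross = 19·-160.5000 = -3049.5000
edge 1: (17,9)→(19,18.5)  cross = 17·18.5 − 19·9 = 143.5000; (r_i+r_j)·cross = 36·143.5000 = 5166.0000
edge 2: (19,18.5)→(8,31.5)  cross = 19·31.5 − 8·18.5 = 450.5000; (r_i+r_j)·cross = 27·450.5000 = 12163.5000
edge 3: (8,31.5)→(2,10.5)  cross = 8·10.5 − 2·31.5 = 21.0000; (r_i+r_j)·cross = 10·21.0000 = 210.0000
Σcross = 454.5000 → A = |Σcross|/2 = 227.2500 mm²
Σ(r_i+r_j)·cross = 14490.0000 → first moment M = |Σ|/6 = 2415.0000
R_c = M/A = 2415.0000/227.2500 = 10.6271 mm
θ = 68° = 1.186824 rad
V = θ·R_c·A = 1.186824·10.6271·227.2500 = 2866.180 mm³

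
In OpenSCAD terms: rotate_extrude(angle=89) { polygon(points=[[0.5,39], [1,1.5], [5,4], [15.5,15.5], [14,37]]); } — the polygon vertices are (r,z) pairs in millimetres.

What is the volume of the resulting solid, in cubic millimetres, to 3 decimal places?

Profile (r,z), 5 vertices: (0.5,39) (1,1.5) (5,4) (15.5,15.5) (14,37)
edge 0: (0.5,39)→(1,1.5)  cross = 0.5·1.5 − 1·39 = -38.2500; (r_i+r_j)·cross = 1.5·-38.2500 = -57.3750
edge 1: (1,1.5)→(5,4)  cross = 1·4 − 5·1.5 = -3.5000; (r_i+r_j)·cross = 6·-3.5000 = -21.0000
edge 2: (5,4)→(15.5,15.5)  cross = 5·15.5 − 15.5·4 = 15.5000; (r_i+r_j)·cross = 20.5·15.5000 = 317.7500
edge 3: (15.5,15.5)→(14,37)  cross = 15.5·37 − 14·15.5 = 356.5000; (r_i+r_j)·cross = 29.5·356.5000 = 10516.7500
edge 4: (14,37)→(0.5,39)  cross = 14·39 − 0.5·37 = 527.5000; (r_i+r_j)·cross = 14.5·527.5000 = 7648.7500
Σcross = 857.7500 → A = |Σcross|/2 = 428.8750 mm²
Σ(r_i+r_j)·cross = 18404.8750 → first moment M = |Σ|/6 = 3067.4792
R_c = M/A = 3067.4792/428.8750 = 7.1524 mm
θ = 89° = 1.553343 rad
V = θ·R_c·A = 1.553343·7.1524·428.8750 = 4764.847 mm³

Volume = 4764.847 mm³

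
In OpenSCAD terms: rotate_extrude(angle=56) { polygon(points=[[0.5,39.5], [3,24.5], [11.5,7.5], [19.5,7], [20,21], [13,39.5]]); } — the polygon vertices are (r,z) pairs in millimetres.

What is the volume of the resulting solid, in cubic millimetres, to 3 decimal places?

Profile (r,z), 6 vertices: (0.5,39.5) (3,24.5) (11.5,7.5) (19.5,7) (20,21) (13,39.5)
edge 0: (0.5,39.5)→(3,24.5)  cross = 0.5·24.5 − 3·39.5 = -106.2500; (r_i+r_j)·cross = 3.5·-106.2500 = -371.8750
edge 1: (3,24.5)→(11.5,7.5)  cross = 3·7.5 − 11.5·24.5 = -259.2500; (r_i+r_j)·cross = 14.5·-259.2500 = -3759.1250
edge 2: (11.5,7.5)→(19.5,7)  cross = 11.5·7 − 19.5·7.5 = -65.7500; (r_i+r_j)·cross = 31·-65.7500 = -2038.2500
edge 3: (19.5,7)→(20,21)  cross = 19.5·21 − 20·7 = 269.5000; (r_i+r_j)·cross = 39.5·269.5000 = 10645.2500
edge 4: (20,21)→(13,39.5)  cross = 20·39.5 − 13·21 = 517.0000; (r_i+r_j)·cross = 33·517.0000 = 17061.0000
edge 5: (13,39.5)→(0.5,39.5)  cross = 13·39.5 − 0.5·39.5 = 493.7500; (r_i+r_j)·cross = 13.5·493.7500 = 6665.6250
Σcross = 849.0000 → A = |Σcross|/2 = 424.5000 mm²
Σ(r_i+r_j)·cross = 28202.6250 → first moment M = |Σ|/6 = 4700.4375
R_c = M/A = 4700.4375/424.5000 = 11.0729 mm
θ = 56° = 0.977384 rad
V = θ·R_c·A = 0.977384·11.0729·424.5000 = 4594.134 mm³

Volume = 4594.134 mm³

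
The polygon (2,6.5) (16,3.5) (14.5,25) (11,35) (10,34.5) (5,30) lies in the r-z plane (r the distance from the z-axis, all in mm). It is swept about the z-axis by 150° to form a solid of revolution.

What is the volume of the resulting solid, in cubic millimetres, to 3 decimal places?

Profile (r,z), 6 vertices: (2,6.5) (16,3.5) (14.5,25) (11,35) (10,34.5) (5,30)
edge 0: (2,6.5)→(16,3.5)  cross = 2·3.5 − 16·6.5 = -97.0000; (r_i+r_j)·cross = 18·-97.0000 = -1746.0000
edge 1: (16,3.5)→(14.5,25)  cross = 16·25 − 14.5·3.5 = 349.2500; (r_i+r_j)·cross = 30.5·349.2500 = 10652.1250
edge 2: (14.5,25)→(11,35)  cross = 14.5·35 − 11·25 = 232.5000; (r_i+r_j)·cross = 25.5·232.5000 = 5928.7500
edge 3: (11,35)→(10,34.5)  cross = 11·34.5 − 10·35 = 29.5000; (r_i+r_j)·cross = 21·29.5000 = 619.5000
edge 4: (10,34.5)→(5,30)  cross = 10·30 − 5·34.5 = 127.5000; (r_i+r_j)·cross = 15·127.5000 = 1912.5000
edge 5: (5,30)→(2,6.5)  cross = 5·6.5 − 2·30 = -27.5000; (r_i+r_j)·cross = 7·-27.5000 = -192.5000
Σcross = 614.2500 → A = |Σcross|/2 = 307.1250 mm²
Σ(r_i+r_j)·cross = 17174.3750 → first moment M = |Σ|/6 = 2862.3958
R_c = M/A = 2862.3958/307.1250 = 9.3200 mm
θ = 150° = 2.617994 rad
V = θ·R_c·A = 2.617994·9.3200·307.1250 = 7493.735 mm³

Volume = 7493.735 mm³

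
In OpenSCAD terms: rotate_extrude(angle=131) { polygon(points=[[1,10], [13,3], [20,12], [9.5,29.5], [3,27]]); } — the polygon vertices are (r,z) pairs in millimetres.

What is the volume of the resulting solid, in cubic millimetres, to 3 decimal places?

Profile (r,z), 5 vertices: (1,10) (13,3) (20,12) (9.5,29.5) (3,27)
edge 0: (1,10)→(13,3)  cross = 1·3 − 13·10 = -127.0000; (r_i+r_j)·cross = 14·-127.0000 = -1778.0000
edge 1: (13,3)→(20,12)  cross = 13·12 − 20·3 = 96.0000; (r_i+r_j)·cross = 33·96.0000 = 3168.0000
edge 2: (20,12)→(9.5,29.5)  cross = 20·29.5 − 9.5·12 = 476.0000; (r_i+r_j)·cross = 29.5·476.0000 = 14042.0000
edge 3: (9.5,29.5)→(3,27)  cross = 9.5·27 − 3·29.5 = 168.0000; (r_i+r_j)·cross = 12.5·168.0000 = 2100.0000
edge 4: (3,27)→(1,10)  cross = 3·10 − 1·27 = 3.0000; (r_i+r_j)·cross = 4·3.0000 = 12.0000
Σcross = 616.0000 → A = |Σcross|/2 = 308.0000 mm²
Σ(r_i+r_j)·cross = 17544.0000 → first moment M = |Σ|/6 = 2924.0000
R_c = M/A = 2924.0000/308.0000 = 9.4935 mm
θ = 131° = 2.286381 rad
V = θ·R_c·A = 2.286381·9.4935·308.0000 = 6685.379 mm³

Volume = 6685.379 mm³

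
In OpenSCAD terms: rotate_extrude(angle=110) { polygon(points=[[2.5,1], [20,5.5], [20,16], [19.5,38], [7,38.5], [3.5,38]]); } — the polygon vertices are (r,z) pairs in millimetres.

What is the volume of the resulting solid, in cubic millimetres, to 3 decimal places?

Profile (r,z), 6 vertices: (2.5,1) (20,5.5) (20,16) (19.5,38) (7,38.5) (3.5,38)
edge 0: (2.5,1)→(20,5.5)  cross = 2.5·5.5 − 20·1 = -6.2500; (r_i+r_j)·cross = 22.5·-6.2500 = -140.6250
edge 1: (20,5.5)→(20,16)  cross = 20·16 − 20·5.5 = 210.0000; (r_i+r_j)·cross = 40·210.0000 = 8400.0000
edge 2: (20,16)→(19.5,38)  cross = 20·38 − 19.5·16 = 448.0000; (r_i+r_j)·cross = 39.5·448.0000 = 17696.0000
edge 3: (19.5,38)→(7,38.5)  cross = 19.5·38.5 − 7·38 = 484.7500; (r_i+r_j)·cross = 26.5·484.7500 = 12845.8750
edge 4: (7,38.5)→(3.5,38)  cross = 7·38 − 3.5·38.5 = 131.2500; (r_i+r_j)·cross = 10.5·131.2500 = 1378.1250
edge 5: (3.5,38)→(2.5,1)  cross = 3.5·1 − 2.5·38 = -91.5000; (r_i+r_j)·cross = 6·-91.5000 = -549.0000
Σcross = 1176.2500 → A = |Σcross|/2 = 588.1250 mm²
Σ(r_i+r_j)·cross = 39630.3750 → first moment M = |Σ|/6 = 6605.0625
R_c = M/A = 6605.0625/588.1250 = 11.2307 mm
θ = 110° = 1.919862 rad
V = θ·R_c·A = 1.919862·11.2307·588.1250 = 12680.810 mm³

Volume = 12680.810 mm³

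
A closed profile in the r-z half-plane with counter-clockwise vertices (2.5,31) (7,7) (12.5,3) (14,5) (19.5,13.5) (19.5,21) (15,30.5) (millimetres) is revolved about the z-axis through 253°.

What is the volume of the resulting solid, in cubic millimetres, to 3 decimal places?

Profile (r,z), 7 vertices: (2.5,31) (7,7) (12.5,3) (14,5) (19.5,13.5) (19.5,21) (15,30.5)
edge 0: (2.5,31)→(7,7)  cross = 2.5·7 − 7·31 = -199.5000; (r_i+r_j)·cross = 9.5·-199.5000 = -1895.2500
edge 1: (7,7)→(12.5,3)  cross = 7·3 − 12.5·7 = -66.5000; (r_i+r_j)·cross = 19.5·-66.5000 = -1296.7500
edge 2: (12.5,3)→(14,5)  cross = 12.5·5 − 14·3 = 20.5000; (r_i+r_j)·cross = 26.5·20.5000 = 543.2500
edge 3: (14,5)→(19.5,13.5)  cross = 14·13.5 − 19.5·5 = 91.5000; (r_i+r_j)·cross = 33.5·91.5000 = 3065.2500
edge 4: (19.5,13.5)→(19.5,21)  cross = 19.5·21 − 19.5·13.5 = 146.2500; (r_i+r_j)·cross = 39·146.2500 = 5703.7500
edge 5: (19.5,21)→(15,30.5)  cross = 19.5·30.5 − 15·21 = 279.7500; (r_i+r_j)·cross = 34.5·279.7500 = 9651.3750
edge 6: (15,30.5)→(2.5,31)  cross = 15·31 − 2.5·30.5 = 388.7500; (r_i+r_j)·cross = 17.5·388.7500 = 6803.1250
Σcross = 660.7500 → A = |Σcross|/2 = 330.3750 mm²
Σ(r_i+r_j)·cross = 22574.7500 → first moment M = |Σ|/6 = 3762.4583
R_c = M/A = 3762.4583/330.3750 = 11.3884 mm
θ = 253° = 4.415683 rad
V = θ·R_c·A = 4.415683·11.3884·330.3750 = 16613.823 mm³

Volume = 16613.823 mm³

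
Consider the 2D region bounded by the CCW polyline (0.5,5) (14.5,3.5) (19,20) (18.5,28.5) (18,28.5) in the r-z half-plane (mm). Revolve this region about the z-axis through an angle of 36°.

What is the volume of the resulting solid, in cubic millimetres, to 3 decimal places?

Volume = 1547.627 mm³

Profile (r,z), 5 vertices: (0.5,5) (14.5,3.5) (19,20) (18.5,28.5) (18,28.5)
edge 0: (0.5,5)→(14.5,3.5)  cross = 0.5·3.5 − 14.5·5 = -70.7500; (r_i+r_j)·cross = 15·-70.7500 = -1061.2500
edge 1: (14.5,3.5)→(19,20)  cross = 14.5·20 − 19·3.5 = 223.5000; (r_i+r_j)·cross = 33.5·223.5000 = 7487.2500
edge 2: (19,20)→(18.5,28.5)  cross = 19·28.5 − 18.5·20 = 171.5000; (r_i+r_j)·cross = 37.5·171.5000 = 6431.2500
edge 3: (18.5,28.5)→(18,28.5)  cross = 18.5·28.5 − 18·28.5 = 14.2500; (r_i+r_j)·cross = 36.5·14.2500 = 520.1250
edge 4: (18,28.5)→(0.5,5)  cross = 18·5 − 0.5·28.5 = 75.7500; (r_i+r_j)·cross = 18.5·75.7500 = 1401.3750
Σcross = 414.2500 → A = |Σcross|/2 = 207.1250 mm²
Σ(r_i+r_j)·cross = 14778.7500 → first moment M = |Σ|/6 = 2463.1250
R_c = M/A = 2463.1250/207.1250 = 11.8920 mm
θ = 36° = 0.628319 rad
V = θ·R_c·A = 0.628319·11.8920·207.1250 = 1547.627 mm³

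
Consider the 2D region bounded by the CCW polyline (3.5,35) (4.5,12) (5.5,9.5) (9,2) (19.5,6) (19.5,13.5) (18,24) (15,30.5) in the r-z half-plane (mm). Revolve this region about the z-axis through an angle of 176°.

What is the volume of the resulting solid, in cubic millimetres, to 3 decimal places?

Profile (r,z), 8 vertices: (3.5,35) (4.5,12) (5.5,9.5) (9,2) (19.5,6) (19.5,13.5) (18,24) (15,30.5)
edge 0: (3.5,35)→(4.5,12)  cross = 3.5·12 − 4.5·35 = -115.5000; (r_i+r_j)·cross = 8·-115.5000 = -924.0000
edge 1: (4.5,12)→(5.5,9.5)  cross = 4.5·9.5 − 5.5·12 = -23.2500; (r_i+r_j)·cross = 10·-23.2500 = -232.5000
edge 2: (5.5,9.5)→(9,2)  cross = 5.5·2 − 9·9.5 = -74.5000; (r_i+r_j)·cross = 14.5·-74.5000 = -1080.2500
edge 3: (9,2)→(19.5,6)  cross = 9·6 − 19.5·2 = 15.0000; (r_i+r_j)·cross = 28.5·15.0000 = 427.5000
edge 4: (19.5,6)→(19.5,13.5)  cross = 19.5·13.5 − 19.5·6 = 146.2500; (r_i+r_j)·cross = 39·146.2500 = 5703.7500
edge 5: (19.5,13.5)→(18,24)  cross = 19.5·24 − 18·13.5 = 225.0000; (r_i+r_j)·cross = 37.5·225.0000 = 8437.5000
edge 6: (18,24)→(15,30.5)  cross = 18·30.5 − 15·24 = 189.0000; (r_i+r_j)·cross = 33·189.0000 = 6237.0000
edge 7: (15,30.5)→(3.5,35)  cross = 15·35 − 3.5·30.5 = 418.2500; (r_i+r_j)·cross = 18.5·418.2500 = 7737.6250
Σcross = 780.2500 → A = |Σcross|/2 = 390.1250 mm²
Σ(r_i+r_j)·cross = 26306.6250 → first moment M = |Σ|/6 = 4384.4375
R_c = M/A = 4384.4375/390.1250 = 11.2385 mm
θ = 176° = 3.071779 rad
V = θ·R_c·A = 3.071779·11.2385·390.1250 = 13468.025 mm³

Volume = 13468.025 mm³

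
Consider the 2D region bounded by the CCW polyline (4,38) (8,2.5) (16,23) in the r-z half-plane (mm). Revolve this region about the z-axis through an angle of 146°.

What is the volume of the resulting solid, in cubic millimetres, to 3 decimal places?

Profile (r,z), 3 vertices: (4,38) (8,2.5) (16,23)
edge 0: (4,38)→(8,2.5)  cross = 4·2.5 − 8·38 = -294.0000; (r_i+r_j)·cross = 12·-294.0000 = -3528.0000
edge 1: (8,2.5)→(16,23)  cross = 8·23 − 16·2.5 = 144.0000; (r_i+r_j)·cross = 24·144.0000 = 3456.0000
edge 2: (16,23)→(4,38)  cross = 16·38 − 4·23 = 516.0000; (r_i+r_j)·cross = 20·516.0000 = 10320.0000
Σcross = 366.0000 → A = |Σcross|/2 = 183.0000 mm²
Σ(r_i+r_j)·cross = 10248.0000 → first moment M = |Σ|/6 = 1708.0000
R_c = M/A = 1708.0000/183.0000 = 9.3333 mm
θ = 146° = 2.548181 rad
V = θ·R_c·A = 2.548181·9.3333·183.0000 = 4352.293 mm³

Volume = 4352.293 mm³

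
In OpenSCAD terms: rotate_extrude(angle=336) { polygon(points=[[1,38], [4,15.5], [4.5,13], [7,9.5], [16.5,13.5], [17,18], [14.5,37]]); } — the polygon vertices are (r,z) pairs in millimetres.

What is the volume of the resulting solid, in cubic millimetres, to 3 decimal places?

Profile (r,z), 7 vertices: (1,38) (4,15.5) (4.5,13) (7,9.5) (16.5,13.5) (17,18) (14.5,37)
edge 0: (1,38)→(4,15.5)  cross = 1·15.5 − 4·38 = -136.5000; (r_i+r_j)·cross = 5·-136.5000 = -682.5000
edge 1: (4,15.5)→(4.5,13)  cross = 4·13 − 4.5·15.5 = -17.7500; (r_i+r_j)·cross = 8.5·-17.7500 = -150.8750
edge 2: (4.5,13)→(7,9.5)  cross = 4.5·9.5 − 7·13 = -48.2500; (r_i+r_j)·cross = 11.5·-48.2500 = -554.8750
edge 3: (7,9.5)→(16.5,13.5)  cross = 7·13.5 − 16.5·9.5 = -62.2500; (r_i+r_j)·cross = 23.5·-62.2500 = -1462.8750
edge 4: (16.5,13.5)→(17,18)  cross = 16.5·18 − 17·13.5 = 67.5000; (r_i+r_j)·cross = 33.5·67.5000 = 2261.2500
edge 5: (17,18)→(14.5,37)  cross = 17·37 − 14.5·18 = 368.0000; (r_i+r_j)·cross = 31.5·368.0000 = 11592.0000
edge 6: (14.5,37)→(1,38)  cross = 14.5·38 − 1·37 = 514.0000; (r_i+r_j)·cross = 15.5·514.0000 = 7967.0000
Σcross = 684.7500 → A = |Σcross|/2 = 342.3750 mm²
Σ(r_i+r_j)·cross = 18969.1250 → first moment M = |Σ|/6 = 3161.5208
R_c = M/A = 3161.5208/342.3750 = 9.2341 mm
θ = 336° = 5.864306 rad
V = θ·R_c·A = 5.864306·9.2341·342.3750 = 18540.126 mm³

Volume = 18540.126 mm³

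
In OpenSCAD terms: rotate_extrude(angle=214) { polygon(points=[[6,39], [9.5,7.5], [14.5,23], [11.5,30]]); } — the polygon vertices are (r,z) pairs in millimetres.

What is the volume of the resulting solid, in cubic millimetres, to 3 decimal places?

Profile (r,z), 4 vertices: (6,39) (9.5,7.5) (14.5,23) (11.5,30)
edge 0: (6,39)→(9.5,7.5)  cross = 6·7.5 − 9.5·39 = -325.5000; (r_i+r_j)·cross = 15.5·-325.5000 = -5045.2500
edge 1: (9.5,7.5)→(14.5,23)  cross = 9.5·23 − 14.5·7.5 = 109.7500; (r_i+r_j)·cross = 24·109.7500 = 2634.0000
edge 2: (14.5,23)→(11.5,30)  cross = 14.5·30 − 11.5·23 = 170.5000; (r_i+r_j)·cross = 26·170.5000 = 4433.0000
edge 3: (11.5,30)→(6,39)  cross = 11.5·39 − 6·30 = 268.5000; (r_i+r_j)·cross = 17.5·268.5000 = 4698.7500
Σcross = 223.2500 → A = |Σcross|/2 = 111.6250 mm²
Σ(r_i+r_j)·cross = 6720.5000 → first moment M = |Σ|/6 = 1120.0833
R_c = M/A = 1120.0833/111.6250 = 10.0343 mm
θ = 214° = 3.735005 rad
V = θ·R_c·A = 3.735005·10.0343·111.6250 = 4183.516 mm³

Volume = 4183.516 mm³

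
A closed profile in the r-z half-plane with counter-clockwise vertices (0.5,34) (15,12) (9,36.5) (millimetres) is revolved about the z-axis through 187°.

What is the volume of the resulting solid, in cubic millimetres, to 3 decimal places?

Volume = 2975.262 mm³

Profile (r,z), 3 vertices: (0.5,34) (15,12) (9,36.5)
edge 0: (0.5,34)→(15,12)  cross = 0.5·12 − 15·34 = -504.0000; (r_i+r_j)·cross = 15.5·-504.0000 = -7812.0000
edge 1: (15,12)→(9,36.5)  cross = 15·36.5 − 9·12 = 439.5000; (r_i+r_j)·cross = 24·439.5000 = 10548.0000
edge 2: (9,36.5)→(0.5,34)  cross = 9·34 − 0.5·36.5 = 287.7500; (r_i+r_j)·cross = 9.5·287.7500 = 2733.6250
Σcross = 223.2500 → A = |Σcross|/2 = 111.6250 mm²
Σ(r_i+r_j)·cross = 5469.6250 → first moment M = |Σ|/6 = 911.6042
R_c = M/A = 911.6042/111.6250 = 8.1667 mm
θ = 187° = 3.263766 rad
V = θ·R_c·A = 3.263766·8.1667·111.6250 = 2975.262 mm³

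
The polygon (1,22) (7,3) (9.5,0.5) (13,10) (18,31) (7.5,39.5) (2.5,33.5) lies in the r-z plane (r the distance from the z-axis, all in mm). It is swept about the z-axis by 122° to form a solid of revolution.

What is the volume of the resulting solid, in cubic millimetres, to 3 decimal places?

Volume = 7482.987 mm³

Profile (r,z), 7 vertices: (1,22) (7,3) (9.5,0.5) (13,10) (18,31) (7.5,39.5) (2.5,33.5)
edge 0: (1,22)→(7,3)  cross = 1·3 − 7·22 = -151.0000; (r_i+r_j)·cross = 8·-151.0000 = -1208.0000
edge 1: (7,3)→(9.5,0.5)  cross = 7·0.5 − 9.5·3 = -25.0000; (r_i+r_j)·cross = 16.5·-25.0000 = -412.5000
edge 2: (9.5,0.5)→(13,10)  cross = 9.5·10 − 13·0.5 = 88.5000; (r_i+r_j)·cross = 22.5·88.5000 = 1991.2500
edge 3: (13,10)→(18,31)  cross = 13·31 − 18·10 = 223.0000; (r_i+r_j)·cross = 31·223.0000 = 6913.0000
edge 4: (18,31)→(7.5,39.5)  cross = 18·39.5 − 7.5·31 = 478.5000; (r_i+r_j)·cross = 25.5·478.5000 = 12201.7500
edge 5: (7.5,39.5)→(2.5,33.5)  cross = 7.5·33.5 − 2.5·39.5 = 152.5000; (r_i+r_j)·cross = 10·152.5000 = 1525.0000
edge 6: (2.5,33.5)→(1,22)  cross = 2.5·22 − 1·33.5 = 21.5000; (r_i+r_j)·cross = 3.5·21.5000 = 75.2500
Σcross = 788.0000 → A = |Σcross|/2 = 394.0000 mm²
Σ(r_i+r_j)·cross = 21085.7500 → first moment M = |Σ|/6 = 3514.2917
R_c = M/A = 3514.2917/394.0000 = 8.9195 mm
θ = 122° = 2.129302 rad
V = θ·R_c·A = 2.129302·8.9195·394.0000 = 7482.987 mm³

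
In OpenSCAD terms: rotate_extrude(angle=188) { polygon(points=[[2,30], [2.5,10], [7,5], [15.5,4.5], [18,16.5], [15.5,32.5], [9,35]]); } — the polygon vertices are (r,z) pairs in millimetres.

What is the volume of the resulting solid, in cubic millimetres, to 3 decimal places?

Profile (r,z), 7 vertices: (2,30) (2.5,10) (7,5) (15.5,4.5) (18,16.5) (15.5,32.5) (9,35)
edge 0: (2,30)→(2.5,10)  cross = 2·10 − 2.5·30 = -55.0000; (r_i+r_j)·cross = 4.5·-55.0000 = -247.5000
edge 1: (2.5,10)→(7,5)  cross = 2.5·5 − 7·10 = -57.5000; (r_i+r_j)·cross = 9.5·-57.5000 = -546.2500
edge 2: (7,5)→(15.5,4.5)  cross = 7·4.5 − 15.5·5 = -46.0000; (r_i+r_j)·cross = 22.5·-46.0000 = -1035.0000
edge 3: (15.5,4.5)→(18,16.5)  cross = 15.5·16.5 − 18·4.5 = 174.7500; (r_i+r_j)·cross = 33.5·174.7500 = 5854.1250
edge 4: (18,16.5)→(15.5,32.5)  cross = 18·32.5 − 15.5·16.5 = 329.2500; (r_i+r_j)·cross = 33.5·329.2500 = 11029.8750
edge 5: (15.5,32.5)→(9,35)  cross = 15.5·35 − 9·32.5 = 250.0000; (r_i+r_j)·cross = 24.5·250.0000 = 6125.0000
edge 6: (9,35)→(2,30)  cross = 9·30 − 2·35 = 200.0000; (r_i+r_j)·cross = 11·200.0000 = 2200.0000
Σcross = 795.5000 → A = |Σcross|/2 = 397.7500 mm²
Σ(r_i+r_j)·cross = 23380.2500 → first moment M = |Σ|/6 = 3896.7083
R_c = M/A = 3896.7083/397.7500 = 9.7969 mm
θ = 188° = 3.281219 rad
V = θ·R_c·A = 3.281219·9.7969·397.7500 = 12785.953 mm³

Volume = 12785.953 mm³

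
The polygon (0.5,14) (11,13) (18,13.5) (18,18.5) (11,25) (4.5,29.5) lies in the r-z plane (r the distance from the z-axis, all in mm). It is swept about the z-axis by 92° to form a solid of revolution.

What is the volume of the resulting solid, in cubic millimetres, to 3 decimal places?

Volume = 2606.591 mm³

Profile (r,z), 6 vertices: (0.5,14) (11,13) (18,13.5) (18,18.5) (11,25) (4.5,29.5)
edge 0: (0.5,14)→(11,13)  cross = 0.5·13 − 11·14 = -147.5000; (r_i+r_j)·cross = 11.5·-147.5000 = -1696.2500
edge 1: (11,13)→(18,13.5)  cross = 11·13.5 − 18·13 = -85.5000; (r_i+r_j)·cross = 29·-85.5000 = -2479.5000
edge 2: (18,13.5)→(18,18.5)  cross = 18·18.5 − 18·13.5 = 90.0000; (r_i+r_j)·cross = 36·90.0000 = 3240.0000
edge 3: (18,18.5)→(11,25)  cross = 18·25 − 11·18.5 = 246.5000; (r_i+r_j)·cross = 29·246.5000 = 7148.5000
edge 4: (11,25)→(4.5,29.5)  cross = 11·29.5 − 4.5·25 = 212.0000; (r_i+r_j)·cross = 15.5·212.0000 = 3286.0000
edge 5: (4.5,29.5)→(0.5,14)  cross = 4.5·14 − 0.5·29.5 = 48.2500; (r_i+r_j)·cross = 5·48.2500 = 241.2500
Σcross = 363.7500 → A = |Σcross|/2 = 181.8750 mm²
Σ(r_i+r_j)·cross = 9740.0000 → first moment M = |Σ|/6 = 1623.3333
R_c = M/A = 1623.3333/181.8750 = 8.9255 mm
θ = 92° = 1.605703 rad
V = θ·R_c·A = 1.605703·8.9255·181.8750 = 2606.591 mm³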